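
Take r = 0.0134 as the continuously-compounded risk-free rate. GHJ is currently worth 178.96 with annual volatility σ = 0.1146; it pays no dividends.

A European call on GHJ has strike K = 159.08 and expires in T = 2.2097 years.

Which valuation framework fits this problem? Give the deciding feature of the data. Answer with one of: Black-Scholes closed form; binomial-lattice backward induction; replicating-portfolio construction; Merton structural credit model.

Key observation: everything needed for the exact continuous-time valuation of the European call on GHJ (strike 159.08) is given, and no feature rules the closed form out.

framework: Black-Scholes closed form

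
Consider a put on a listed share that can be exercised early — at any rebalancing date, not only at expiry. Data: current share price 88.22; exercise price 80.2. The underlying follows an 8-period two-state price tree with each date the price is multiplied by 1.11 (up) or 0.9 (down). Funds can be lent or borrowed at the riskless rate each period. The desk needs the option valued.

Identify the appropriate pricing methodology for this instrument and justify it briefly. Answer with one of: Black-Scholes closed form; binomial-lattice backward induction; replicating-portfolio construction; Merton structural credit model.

Key observation: an American put (K = 80.2, S₀ = 88.22) on a 8-date tree has no closed form — the optimal stopping decision is embedded and must be resolved recursively from expiry.

framework: binomial-lattice backward induction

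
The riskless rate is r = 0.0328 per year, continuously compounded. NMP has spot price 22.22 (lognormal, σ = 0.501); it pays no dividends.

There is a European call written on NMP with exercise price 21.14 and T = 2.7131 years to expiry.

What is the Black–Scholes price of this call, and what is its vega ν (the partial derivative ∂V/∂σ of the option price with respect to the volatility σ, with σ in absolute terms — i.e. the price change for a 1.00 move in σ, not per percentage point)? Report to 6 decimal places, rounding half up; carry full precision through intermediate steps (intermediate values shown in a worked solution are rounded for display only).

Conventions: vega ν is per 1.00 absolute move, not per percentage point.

σ√T = 0.501·√2.7131 = 0.825222
d₁ = (ln(S/K) + (r+σ²/2)T) / (σ√T) = (ln(22.22/21.14) + (0.0328+0.501²/2)·2.7131) / 0.825222 = (0.049826 + 0.429485) / 0.825222 = 0.580827
d₂ = d₁ − σ√T = 0.580827 − 0.825222 = -0.244395
e^{−rT} = 0.914855
N(d₁) = 0.719321,  N(d₂) = 0.403463
Call price V = S·N(d₁) − K·e^{−rT}·N(d₂) = 15.983322 − 7.802979 = 8.180343
φ(d₁) = (1/√(2π))·e^{−d₁²/2} = 0.337018
ν = S·φ(d₁)·√T = 12.334748

price = 8.180343
ν = 12.334748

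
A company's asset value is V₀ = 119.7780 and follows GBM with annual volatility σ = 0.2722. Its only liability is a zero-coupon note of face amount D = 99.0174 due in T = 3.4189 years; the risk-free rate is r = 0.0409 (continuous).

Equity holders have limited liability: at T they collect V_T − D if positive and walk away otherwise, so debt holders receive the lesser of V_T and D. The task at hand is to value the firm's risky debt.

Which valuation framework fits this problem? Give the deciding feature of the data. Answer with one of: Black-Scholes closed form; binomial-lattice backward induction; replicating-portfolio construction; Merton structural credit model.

framework: Merton structural credit model

Key observation: a levered firm with one bullet debt due at 3.4189 years is the canonical structural-credit setup: equity is a call on the firm's assets struck at the face value.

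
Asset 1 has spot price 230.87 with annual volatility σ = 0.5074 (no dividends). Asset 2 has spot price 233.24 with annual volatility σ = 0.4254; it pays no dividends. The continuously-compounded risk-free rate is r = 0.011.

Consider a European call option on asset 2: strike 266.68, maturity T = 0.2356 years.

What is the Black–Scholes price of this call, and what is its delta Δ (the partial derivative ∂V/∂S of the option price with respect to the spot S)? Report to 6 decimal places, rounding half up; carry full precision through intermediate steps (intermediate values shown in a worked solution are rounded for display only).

σ√T = 0.4254·√0.2356 = 0.206483
d₁ = (ln(S/K) + (r+σ²/2)T) / (σ√T) = (ln(233.24/266.68) + (0.011+0.4254²/2)·0.2356) / 0.206483 = (-0.133981 + 0.023909) / 0.206483 = -0.533080
d₂ = d₁ − σ√T = -0.533080 − 0.206483 = -0.739563
e^{−rT} = 0.997412
N(d₁) = 0.296989,  N(d₂) = 0.229782
Call price V = S·N(d₁) − K·e^{−rT}·N(d₂) = 69.269735 − 61.119785 = 8.149950
Δ = N(d₁) = 0.296989

price = 8.149950
Δ = 0.296989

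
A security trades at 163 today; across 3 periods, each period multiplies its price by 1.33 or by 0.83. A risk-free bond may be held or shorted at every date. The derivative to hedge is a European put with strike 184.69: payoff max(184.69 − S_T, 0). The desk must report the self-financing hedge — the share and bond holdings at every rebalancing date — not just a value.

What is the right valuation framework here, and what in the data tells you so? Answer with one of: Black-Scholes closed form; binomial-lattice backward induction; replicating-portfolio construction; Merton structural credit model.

framework: replicating-portfolio construction

Key observation: the task asks for the hedge itself — share and bond holdings at every node of the 3-period tree on spot 163 with factors 1.33/0.83 — which is exactly what the replicating-portfolio construction produces.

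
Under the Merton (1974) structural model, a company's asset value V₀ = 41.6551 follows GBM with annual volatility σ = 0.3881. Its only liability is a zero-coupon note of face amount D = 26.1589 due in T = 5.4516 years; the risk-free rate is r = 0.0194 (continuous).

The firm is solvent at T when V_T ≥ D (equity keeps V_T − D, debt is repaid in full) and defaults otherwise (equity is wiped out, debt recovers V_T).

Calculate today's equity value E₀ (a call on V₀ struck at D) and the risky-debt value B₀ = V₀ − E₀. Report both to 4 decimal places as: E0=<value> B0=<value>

E0=22.4298 B0=19.2253

Work the structural quantities from V₀ = 41.6551 against face 26.1589:
d₁ = [ln(V₀/D) + (r + σ²/2)T] / (σ√T)
   = [ln(41.6551/26.1589) + (0.0194 + 0.5·0.3881²)·5.4516] / (0.3881·√5.4516)
   = [0.465234 + 0.516325] / 0.906162 = 1.083206
d₂ = d₁ − σ√T = 1.083206 − 0.906162 = 0.177045
N(d₁) = 0.860642,  N(d₂) = 0.570263,  e^(−rT) = 0.899640
E₀ = V₀·N(d₁) − D·e^(−rT)·N(d₂)
   = 41.6551·0.860642 − 26.1589·0.899640·0.570263 = 22.429770
B₀ = V₀ − E₀ = 41.6551 − 22.429770 = 19.225330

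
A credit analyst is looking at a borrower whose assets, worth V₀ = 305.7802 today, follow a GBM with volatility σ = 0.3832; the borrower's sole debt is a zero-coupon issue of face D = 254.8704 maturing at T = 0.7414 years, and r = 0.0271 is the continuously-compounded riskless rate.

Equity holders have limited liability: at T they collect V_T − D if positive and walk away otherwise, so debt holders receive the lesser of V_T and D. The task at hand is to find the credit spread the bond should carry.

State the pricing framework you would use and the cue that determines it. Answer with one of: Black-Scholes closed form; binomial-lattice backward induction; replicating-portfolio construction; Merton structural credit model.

Key observation: assets follow a GBM and default happens iff V_T < 254.8704; valuing claims on that split (equity as a call, risky debt as the residual) is the structural model's definition.

framework: Merton structural credit model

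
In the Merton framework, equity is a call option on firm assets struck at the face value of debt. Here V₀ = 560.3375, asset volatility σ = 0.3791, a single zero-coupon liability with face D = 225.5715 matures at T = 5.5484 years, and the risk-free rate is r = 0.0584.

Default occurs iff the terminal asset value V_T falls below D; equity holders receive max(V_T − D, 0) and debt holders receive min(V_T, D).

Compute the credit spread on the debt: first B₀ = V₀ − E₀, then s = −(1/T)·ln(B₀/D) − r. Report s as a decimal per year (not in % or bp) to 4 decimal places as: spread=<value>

Equity is a call on the firm's assets struck at D = 225.5715:
d₁ = [ln(V₀/D) + (r + σ²/2)T] / (σ√T)
   = [ln(560.3375/225.5715) + (0.0584 + 0.5·0.3791²)·5.5484] / (0.3791·√5.5484)
   = [0.909902 + 0.722726] / 0.892972 = 1.828309
d₂ = d₁ − σ√T = 1.828309 − 0.892972 = 0.935337
N(d₁) = 0.966248,  N(d₂) = 0.825193,  e^(−rT) = 0.723231
E₀ = V₀·N(d₁) − D·e^(−rT)·N(d₂)
   = 560.3375·0.966248 − 225.5715·0.723231·0.825193 = 406.803013
B₀ = V₀ − E₀ = 560.3375 − 406.803013 = 153.534487
spread = −(1/T)·ln(B₀/D) − r = −(1/5.5484)·ln(153.534487/225.5715) − 0.0584 = 0.01093746

spread=0.0109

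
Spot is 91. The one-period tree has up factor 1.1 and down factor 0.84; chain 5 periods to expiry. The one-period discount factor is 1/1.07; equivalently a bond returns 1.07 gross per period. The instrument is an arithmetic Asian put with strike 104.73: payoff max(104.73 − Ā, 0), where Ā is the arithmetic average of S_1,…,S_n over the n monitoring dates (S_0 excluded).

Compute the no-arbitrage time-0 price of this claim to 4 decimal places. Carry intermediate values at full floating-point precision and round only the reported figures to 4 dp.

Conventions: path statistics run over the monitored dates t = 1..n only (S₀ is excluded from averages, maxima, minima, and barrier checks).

price = 2.3280

Set p* = 0.8846 (from d < R < u); the path-dependent value is the discounted p*-expectation over all price paths.
Enumerate all 2^5 = 32 price paths (U = up ×1.1, D = down ×0.84); each path with k up-moves has probability p*^k·(1−p*)^(5−k).
DDDDD: Ā=55.5898, payoff=49.1402, prob=0.000020
UDDDD: Ā=72.7962, payoff=31.9338, prob=0.000157
DUDDD: Ā=68.0642, payoff=36.6658, prob=0.000157
UUDDD: Ā=89.1317, payoff=15.5983, prob=0.001202
DDUDD: Ā=64.0894, payoff=40.6406, prob=0.000157
UDUDD: Ā=83.9265, payoff=20.8035, prob=0.001202
DUUDD: Ā=79.1945, payoff=25.5355, prob=0.001202
UUUDD: Ā=103.7071, payoff=1.0229, prob=0.009216
DDDUD: Ā=60.7505, payoff=43.9795, prob=0.000157
UDDUD: Ā=79.5542, payoff=25.1758, prob=0.001202
DUDUD: Ā=74.8222, payoff=29.9078, prob=0.001202
UUDUD: Ā=97.9814, payoff=6.7486, prob=0.009216
DDUUD: Ā=70.8473, payoff=33.8827, prob=0.001202
UDUUD: Ā=92.7762, payoff=11.9538, prob=0.009216
DUUUD: Ā=88.0442, payoff=16.6858, prob=0.009216
UUUUD: Ā=115.2960, payoff=0.0000, prob=0.070659
DDDDU: Ā=57.9458, payoff=46.7842, prob=0.000157
UDDDU: Ā=75.8814, payoff=28.8486, prob=0.001202
DUDDU: Ā=71.1494, payoff=33.5806, prob=0.001202
UUDDU: Ā=93.1718, payoff=11.5582, prob=0.009216
DDUDU: Ā=67.1745, payoff=37.5555, prob=0.001202
UDUDU: Ā=87.9666, payoff=16.7634, prob=0.009216
DUUDU: Ā=83.2346, payoff=21.4954, prob=0.009216
UUUDU: Ā=108.9977, payoff=0.0000, prob=0.070659
DDDUU: Ā=63.8356, payoff=40.8944, prob=0.001202
UDDUU: Ā=83.5942, payoff=21.1358, prob=0.009216
DUDUU: Ā=78.8622, payoff=25.8678, prob=0.009216
UUDUU: Ā=103.2720, payoff=1.4580, prob=0.070659
DDUUU: Ā=74.8874, payoff=29.8426, prob=0.009216
UDUUU: Ā=98.0668, payoff=6.6632, prob=0.070659
DUUUU: Ā=93.3348, payoff=11.3952, prob=0.070659
UUUUU: Ā=122.2241, payoff=0.0000, prob=0.541717
Price = Σ prob·payoff / R^5 = 3.265089 / 1.402552 = 2.3280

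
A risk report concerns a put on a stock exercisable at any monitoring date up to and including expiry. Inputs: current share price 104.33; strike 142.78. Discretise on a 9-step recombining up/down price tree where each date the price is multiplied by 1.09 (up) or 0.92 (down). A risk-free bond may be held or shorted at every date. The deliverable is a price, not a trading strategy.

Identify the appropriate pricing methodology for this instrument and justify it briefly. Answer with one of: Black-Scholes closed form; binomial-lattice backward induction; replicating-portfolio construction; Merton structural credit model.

Key observation: the put (strike 142.78 on spot 104.33) is American-style on a 9-step discrete price model, so the early-exercise decision at every node requires stepwise backward valuation — a closed form cannot price the exercise right.

framework: binomial-lattice backward induction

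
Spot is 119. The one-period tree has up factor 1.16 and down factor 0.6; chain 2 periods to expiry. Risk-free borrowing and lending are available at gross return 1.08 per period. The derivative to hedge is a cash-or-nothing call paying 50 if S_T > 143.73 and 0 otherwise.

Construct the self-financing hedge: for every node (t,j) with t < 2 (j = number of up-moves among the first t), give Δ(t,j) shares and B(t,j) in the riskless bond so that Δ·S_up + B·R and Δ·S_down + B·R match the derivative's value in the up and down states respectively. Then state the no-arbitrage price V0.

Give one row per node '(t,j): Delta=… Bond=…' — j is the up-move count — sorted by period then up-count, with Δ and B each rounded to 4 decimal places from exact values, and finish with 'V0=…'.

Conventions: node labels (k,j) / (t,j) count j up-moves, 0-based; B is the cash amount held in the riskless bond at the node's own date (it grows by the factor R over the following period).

Arbitrage-free pricing uses the up-move probability p* = (R−d)/(u−d) = 0.8571, discounting each step at R = 1.08.
Payoffs at expiry: V(2,0)=0.0000, V(2,1)=0.0000, V(2,2)=50.0000
Node (1,0) S=71.4000: V=(p*·0.0000+(1−p*)·0.0000)/1.08=0.0000; Δ=(0.0000−0.0000)/(82.8240−42.8400)=0.0000; B=V−Δ·S=0.0000
Node (1,1) S=138.0400: V=(p*·50.0000+(1−p*)·0.0000)/1.08=39.6825; Δ=(50.0000−0.0000)/(160.1264−82.8240)=0.6468; B=V−Δ·S=-49.6032
Node (0,0) S=119.0000: V=(p*·39.6825+(1−p*)·0.0000)/1.08=31.4941; Δ=(39.6825−0.0000)/(138.0400−71.4000)=0.5955; B=V−Δ·S=-39.3676
Sanity check at the root: Δ(0,0)·S0 + B(0,0) reproduces V0 = 31.4941.

(0,0): Delta=0.5955 Bond=-39.3676
(1,0): Delta=0.0000 Bond=0.0000
(1,1): Delta=0.6468 Bond=-49.6032
V0=31.4941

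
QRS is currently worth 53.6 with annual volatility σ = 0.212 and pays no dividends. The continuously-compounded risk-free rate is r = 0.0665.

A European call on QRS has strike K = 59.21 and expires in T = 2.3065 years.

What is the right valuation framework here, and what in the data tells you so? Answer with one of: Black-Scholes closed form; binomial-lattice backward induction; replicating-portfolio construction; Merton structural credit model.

framework: Black-Scholes closed form

Key observation: the strike-59.21 call on QRS is European-exercise on a continuously-modelled lognormal underlying, so its value is a single closed-form evaluation.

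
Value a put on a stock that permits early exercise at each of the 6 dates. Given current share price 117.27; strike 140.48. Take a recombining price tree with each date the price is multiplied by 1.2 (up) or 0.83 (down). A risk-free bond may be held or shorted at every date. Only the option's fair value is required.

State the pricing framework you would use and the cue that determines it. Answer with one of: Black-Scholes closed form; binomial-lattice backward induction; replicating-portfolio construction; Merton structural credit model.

Key observation: early exercise of the strike-140.48 put must be checked at each of the 6 dates (spot 117.27), which forces a node-by-node comparison of intrinsic and continuation value backward from expiry.

framework: binomial-lattice backward induction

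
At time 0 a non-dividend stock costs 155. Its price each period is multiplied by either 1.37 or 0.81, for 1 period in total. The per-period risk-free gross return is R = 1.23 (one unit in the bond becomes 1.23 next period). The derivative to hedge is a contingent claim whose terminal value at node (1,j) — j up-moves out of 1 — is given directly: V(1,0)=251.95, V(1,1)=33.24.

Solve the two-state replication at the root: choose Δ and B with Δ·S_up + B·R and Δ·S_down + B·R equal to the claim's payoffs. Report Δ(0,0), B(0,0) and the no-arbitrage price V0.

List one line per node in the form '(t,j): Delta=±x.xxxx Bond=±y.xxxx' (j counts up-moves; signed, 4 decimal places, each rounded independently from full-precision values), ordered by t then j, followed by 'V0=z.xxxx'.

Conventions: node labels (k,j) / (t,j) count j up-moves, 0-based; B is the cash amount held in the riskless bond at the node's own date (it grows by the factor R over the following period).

The replicating-portfolio and risk-neutral prices coincide; use p* = (1.23−0.81)/(1.37−0.81) = 0.7500 for the latter.
Payoffs at expiry: V(1,0)=251.9500, V(1,1)=33.2400
Node (0,0) S=155.0000: V=(p*·33.2400+(1−p*)·251.9500)/1.23=71.4776; Δ=(33.2400−251.9500)/(212.3500−125.5500)=-2.5197; B=V−Δ·S=462.0312
Sanity check at the root: Δ(0,0)·S0 + B(0,0) reproduces V0 = 71.4776.

(0,0): Delta=-2.5197 Bond=462.0312
V0=71.4776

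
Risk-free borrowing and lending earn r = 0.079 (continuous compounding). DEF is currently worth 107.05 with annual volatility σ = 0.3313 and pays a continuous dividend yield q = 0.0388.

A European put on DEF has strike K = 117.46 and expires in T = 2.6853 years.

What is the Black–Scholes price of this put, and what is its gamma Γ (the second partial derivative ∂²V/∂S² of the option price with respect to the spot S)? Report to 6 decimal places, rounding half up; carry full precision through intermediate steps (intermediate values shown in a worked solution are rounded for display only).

σ√T = 0.3313·√2.6853 = 0.542898
d₁ = (ln(S/K) + (r−q+σ²/2)T) / (σ√T) = (ln(107.05/117.46) + (0.079−0.0388+0.3313²/2)·2.6853) / 0.542898 = (-0.092802 + 0.255318) / 0.542898 = 0.299349
d₂ = d₁ − σ√T = 0.299349 − 0.542898 = -0.243548
e^{−rT} = 0.808853
e^{−qT} = 0.901054
N(−d₁) = 0.382337,  N(−d₂) = 0.596210
Put price V = K·e^{−rT}·N(−d₂) − S·e^{−qT}·N(−d₁) = 56.644568 − 36.879386 = 19.765182
φ(d₁) = (1/√(2π))·e^{−d₁²/2} = 0.381462
Γ = e^{−qT}·φ(d₁) / (S·σ·√T) = 0.005914

price = 19.765182
Γ = 0.005914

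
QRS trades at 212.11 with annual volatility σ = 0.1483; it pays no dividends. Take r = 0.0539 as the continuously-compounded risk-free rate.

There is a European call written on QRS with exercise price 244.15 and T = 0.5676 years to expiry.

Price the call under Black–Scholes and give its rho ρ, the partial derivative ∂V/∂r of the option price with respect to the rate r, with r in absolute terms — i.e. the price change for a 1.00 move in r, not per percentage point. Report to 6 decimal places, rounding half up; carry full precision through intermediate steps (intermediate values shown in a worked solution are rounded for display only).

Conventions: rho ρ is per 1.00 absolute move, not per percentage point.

price = 2.143187
ρ = 20.013158

σ√T = 0.1483·√0.5676 = 0.111728
d₁ = (ln(S/K) + (r+σ²/2)T) / (σ√T) = (ln(212.11/244.15) + (0.0539+0.1483²/2)·0.5676) / 0.111728 = (-0.140678 + 0.036835) / 0.111728 = -0.929422
d₂ = d₁ − σ√T = -0.929422 − 0.111728 = -1.041150
e^{−rT} = 0.969870
N(d₁) = 0.176335,  N(d₂) = 0.148903
Call price V = S·N(d₁) − K·e^{−rT}·N(d₂) = 37.402451 − 35.259264 = 2.143187
ρ = K·T·e^{−rT}·N(d₂) = 20.013158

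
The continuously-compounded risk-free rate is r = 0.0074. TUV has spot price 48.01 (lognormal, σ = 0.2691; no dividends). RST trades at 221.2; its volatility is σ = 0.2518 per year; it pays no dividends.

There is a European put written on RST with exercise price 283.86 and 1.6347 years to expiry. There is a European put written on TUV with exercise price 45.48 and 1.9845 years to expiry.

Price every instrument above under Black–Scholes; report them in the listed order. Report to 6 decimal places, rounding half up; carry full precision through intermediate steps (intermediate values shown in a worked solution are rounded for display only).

[RST put K=283.86]
σ√T = 0.2518·√1.6347 = 0.321940
d₁ = (ln(S/K) + (r+σ²/2)T) / (σ√T) = (ln(221.2/283.86) + (0.0074+0.2518²/2)·1.6347) / 0.321940 = (-0.249414 + 0.063919) / 0.321940 = -0.576177
d₂ = d₁ − σ√T = -0.576177 − 0.321940 = -0.898117
e^{−rT} = 0.987976
N(−d₁) = 0.717752,  N(−d₂) = 0.815438
price = K·e^{−rT}·N(−d₂) − S·N(−d₁) = 228.687188 − 158.766821 = 69.920367
[TUV put K=45.48]
σ√T = 0.2691·√1.9845 = 0.379087
d₁ = (ln(S/K) + (r+σ²/2)T) / (σ√T) = (ln(48.01/45.48) + (0.0074+0.2691²/2)·1.9845) / 0.379087 = (0.054137 + 0.086539) / 0.379087 = 0.371090
d₂ = d₁ − σ√T = 0.371090 − 0.379087 = -0.007997
e^{−rT} = 0.985422
N(−d₁) = 0.355285,  N(−d₂) = 0.503190
price = K·e^{−rT}·N(−d₂) − S·N(−d₁) = 22.551480 − 17.057243 = 5.494237

price(RST put K=283.86) = 69.920367
price(TUV put K=45.48) = 5.494237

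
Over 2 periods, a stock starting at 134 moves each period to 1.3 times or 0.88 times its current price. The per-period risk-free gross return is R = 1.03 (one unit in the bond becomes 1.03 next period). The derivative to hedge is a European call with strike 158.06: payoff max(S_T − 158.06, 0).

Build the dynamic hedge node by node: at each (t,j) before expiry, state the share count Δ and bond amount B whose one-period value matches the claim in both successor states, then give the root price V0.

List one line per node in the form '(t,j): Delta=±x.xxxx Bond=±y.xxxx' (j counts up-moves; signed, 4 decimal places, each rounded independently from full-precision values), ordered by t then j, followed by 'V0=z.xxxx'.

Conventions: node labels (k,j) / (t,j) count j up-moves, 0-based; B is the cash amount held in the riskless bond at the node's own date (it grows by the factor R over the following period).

Since d<R<u, set p* = (R−d)/(u−d) = 0.3571; price each node as the discounted p*-expectation of its children.
Expiry values: V(2,0)=0.0000, V(2,1)=0.0000, V(2,2)=68.4000
Node (1,0) S=117.9200: V=(p*·0.0000+(1−p*)·0.0000)/1.03=0.0000; Δ=(0.0000−0.0000)/(153.2960−103.7696)=0.0000; B=V−Δ·S=0.0000
Node (1,1) S=174.2000: V=(p*·68.4000+(1−p*)·0.0000)/1.03=23.7171; Δ=(68.4000−0.0000)/(226.4600−153.2960)=0.9349; B=V−Δ·S=-139.1401
Node (0,0) S=134.0000: V=(p*·23.7171+(1−p*)·0.0000)/1.03=8.2237; Δ=(23.7171−0.0000)/(174.2000−117.9200)=0.4214; B=V−Δ·S=-48.2455
Sanity check at the root: Δ(0,0)·S0 + B(0,0) reproduces V0 = 8.2237.

(0,0): Delta=0.4214 Bond=-48.2455
(1,0): Delta=0.0000 Bond=0.0000
(1,1): Delta=0.9349 Bond=-139.1401
V0=8.2237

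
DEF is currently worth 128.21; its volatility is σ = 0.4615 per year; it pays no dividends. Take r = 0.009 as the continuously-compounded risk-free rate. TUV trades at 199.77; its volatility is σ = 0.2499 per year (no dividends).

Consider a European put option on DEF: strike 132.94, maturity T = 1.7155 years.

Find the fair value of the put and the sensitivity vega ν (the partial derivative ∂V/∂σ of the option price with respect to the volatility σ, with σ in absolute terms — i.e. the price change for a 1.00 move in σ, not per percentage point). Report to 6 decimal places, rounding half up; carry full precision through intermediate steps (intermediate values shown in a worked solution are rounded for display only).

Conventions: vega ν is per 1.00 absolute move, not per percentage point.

σ√T = 0.4615·√1.7155 = 0.604459
d₁ = (ln(S/K) + (r+σ²/2)T) / (σ√T) = (ln(128.21/132.94) + (0.009+0.4615²/2)·1.7155) / 0.604459 = (-0.036228 + 0.198125) / 0.604459 = 0.267837
d₂ = d₁ − σ√T = 0.267837 − 0.604459 = -0.336622
e^{−rT} = 0.984679
N(−d₁) = 0.394412,  N(−d₂) = 0.631799
Put price V = K·e^{−rT}·N(−d₂) − S·N(−d₁) = 82.704549 − 50.567605 = 32.136944
φ(d₁) = (1/√(2π))·e^{−d₁²/2} = 0.384886
ν = S·φ(d₁)·√T = 64.632341

price = 32.136944
ν = 64.632341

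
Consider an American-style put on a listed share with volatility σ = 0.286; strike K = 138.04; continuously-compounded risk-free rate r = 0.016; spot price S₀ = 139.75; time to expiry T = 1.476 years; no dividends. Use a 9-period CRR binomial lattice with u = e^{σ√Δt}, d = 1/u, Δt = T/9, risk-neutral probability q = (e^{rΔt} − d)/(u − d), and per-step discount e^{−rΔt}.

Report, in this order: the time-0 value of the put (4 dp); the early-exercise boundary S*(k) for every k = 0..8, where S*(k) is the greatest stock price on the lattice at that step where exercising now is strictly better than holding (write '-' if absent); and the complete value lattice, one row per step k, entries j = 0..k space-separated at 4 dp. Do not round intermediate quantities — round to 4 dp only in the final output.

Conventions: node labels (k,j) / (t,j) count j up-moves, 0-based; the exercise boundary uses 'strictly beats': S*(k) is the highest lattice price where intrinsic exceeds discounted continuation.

price = 17.3819
boundary = - - - - 87.9326 78.3158 87.9326 98.7303 110.8539
tree:
17.3819
23.6912 10.7067
31.3987 15.5503 5.5679
40.3397 21.9760 8.7403 2.1943
50.1074 30.0788 13.4014 3.7865 0.4977
59.7242 39.6611 19.9609 6.4361 0.9641 0.0000
68.2893 50.1074 28.6683 10.7265 1.8676 0.0000 0.0000
75.9176 59.7242 39.3097 17.4063 3.6176 0.0000 0.0000 0.0000
82.7116 68.2893 50.1074 27.1861 7.0075 0.0000 0.0000 0.0000 0.0000
88.7626 75.9176 59.7242 39.3097 13.5738 0.0000 0.0000 0.0000 0.0000 0.0000

Δt=0.16400, u=1.12280, d=0.89063, q=0.48239, disc=e^(-rΔt)=0.99738
k=9 terminal: V=max(K-S,0) → 88.7626 75.9176 59.7242 39.3097 13.5738 0.0000 0.0000 0.0000 0.0000 0.0000
k=8: j=0 S=55.3284 intr=82.7116 cont=82.3499 V=82.7116[EX]; j=1 S=69.7507 intr=68.2893 cont=67.9275 V=68.2893[EX]; j=2 S=87.9326 intr=50.1074 cont=49.7457 V=50.1074[EX]; j=3 S=110.8539 intr=27.1861 cont=26.8244 V=27.1861[EX]; j=4 S=139.7500 intr=0.0000 cont=7.0075 V=7.0075[hold]; j=5 S=176.1785 intr=0.0000 cont=0.0000 V=0.0000[hold]; j=6 S=222.1027 intr=0.0000 cont=0.0000 V=0.0000[hold]; j=7 S=279.9979 intr=0.0000 cont=0.0000 V=0.0000[hold]; j=8 S=352.9846 intr=0.0000 cont=0.0000 V=0.0000[hold]  S*(8)=110.8539
k=7: j=0 S=62.1224 intr=75.9176 cont=75.5558 V=75.9176[EX]; j=1 S=78.3158 intr=59.7242 cont=59.3625 V=59.7242[EX]; j=2 S=98.7303 intr=39.3097 cont=38.9480 V=39.3097[EX]; j=3 S=124.4662 intr=13.5738 cont=17.4063 V=17.4063[hold]; j=4 S=156.9106 intr=0.0000 cont=3.6176 V=3.6176[hold]; j=5 S=197.8123 intr=0.0000 cont=0.0000 V=0.0000[hold]; j=6 S=249.3758 intr=0.0000 cont=0.0000 V=0.0000[hold]; j=7 S=314.3803 intr=0.0000 cont=0.0000 V=0.0000[hold]  S*(7)=98.7303
k=6: j=0 S=69.7507 intr=68.2893 cont=67.9275 V=68.2893[EX]; j=1 S=87.9326 intr=50.1074 cont=49.7457 V=50.1074[EX]; j=2 S=110.8539 intr=27.1861 cont=28.6683 V=28.6683[hold]; j=3 S=139.7500 intr=0.0000 cont=10.7265 V=10.7265[hold]; j=4 S=176.1785 intr=0.0000 cont=1.8676 V=1.8676[hold]; j=5 S=222.1027 intr=0.0000 cont=0.0000 V=0.0000[hold]; j=6 S=279.9979 intr=0.0000 cont=0.0000 V=0.0000[hold]  S*(6)=87.9326
k=5: j=0 S=78.3158 intr=59.7242 cont=59.3625 V=59.7242[EX]; j=1 S=98.7303 intr=39.3097 cont=39.6611 V=39.6611[hold]; j=2 S=124.4662 intr=13.5738 cont=19.9609 V=19.9609[hold]; j=3 S=156.9106 intr=0.0000 cont=6.4361 V=6.4361[hold]; j=4 S=197.8123 intr=0.0000 cont=0.9641 V=0.9641[hold]; j=5 S=249.3758 intr=0.0000 cont=0.0000 V=0.0000[hold]  S*(5)=78.3158
k=4: j=0 S=87.9326 intr=50.1074 cont=49.9147 V=50.1074[EX]; j=1 S=110.8539 intr=27.1861 cont=30.0788 V=30.0788[hold]; j=2 S=139.7500 intr=0.0000 cont=13.4014 V=13.4014[hold]; j=3 S=176.1785 intr=0.0000 cont=3.7865 V=3.7865[hold]; j=4 S=222.1027 intr=0.0000 cont=0.4977 V=0.4977[hold]  S*(4)=87.9326
k=3: j=0 S=98.7303 intr=39.3097 cont=40.3397 V=40.3397[hold]; j=1 S=124.4662 intr=13.5738 cont=21.9760 V=21.9760[hold]; j=2 S=156.9106 intr=0.0000 cont=8.7403 V=8.7403[hold]; j=3 S=197.8123 intr=0.0000 cont=2.1943 V=2.1943[hold]  S*(3)=-
k=2: j=0 S=110.8539 intr=27.1861 cont=31.3987 V=31.3987[hold]; j=1 S=139.7500 intr=0.0000 cont=15.5503 V=15.5503[hold]; j=2 S=176.1785 intr=0.0000 cont=5.5679 V=5.5679[hold]  S*(2)=-
k=1: j=0 S=124.4662 intr=13.5738 cont=23.6912 V=23.6912[hold]; j=1 S=156.9106 intr=0.0000 cont=10.7067 V=10.7067[hold]  S*(1)=-
k=0: j=0 S=139.7500 intr=0.0000 cont=17.3819 V=17.3819[hold]  S*(0)=-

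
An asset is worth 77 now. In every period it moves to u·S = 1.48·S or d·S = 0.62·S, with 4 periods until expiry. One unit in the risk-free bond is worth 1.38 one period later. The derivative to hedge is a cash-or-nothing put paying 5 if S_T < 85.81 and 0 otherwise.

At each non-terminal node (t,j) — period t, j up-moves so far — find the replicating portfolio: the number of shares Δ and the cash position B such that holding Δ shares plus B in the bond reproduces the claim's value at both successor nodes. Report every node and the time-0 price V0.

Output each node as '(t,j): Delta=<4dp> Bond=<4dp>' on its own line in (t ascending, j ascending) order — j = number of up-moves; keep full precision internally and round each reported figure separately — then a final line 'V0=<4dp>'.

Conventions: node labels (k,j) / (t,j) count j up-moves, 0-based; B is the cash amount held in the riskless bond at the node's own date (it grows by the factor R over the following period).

(0,0): Delta=-0.0078 Bond=0.6979
(1,0): Delta=-0.0499 Bond=2.9737
(1,1): Delta=-0.0055 Bond=0.6986
(2,0): Delta=0.0000 Bond=2.6255
(2,1): Delta=-0.0527 Bond=4.2982
(2,2): Delta=-0.0029 Bond=0.5254
(3,0): Delta=0.0000 Bond=3.6232
(3,1): Delta=0.0000 Bond=3.6232
(3,2): Delta=-0.0556 Bond=6.2353
(3,3): Delta=0.0000 Bond=0.0000
V0=0.0953

Since d<R<u, set p* = (R−d)/(u−d) = 0.8837; price each node as the discounted p*-expectation of its children.
Terminal payoffs: V(4,0)=5.0000, V(4,1)=5.0000, V(4,2)=5.0000, V(4,3)=0.0000, V(4,4)=0.0000
(3,0): S=18.3513. Δ = (V_up−V_dn)/(S_up−S_dn) = (5.0000−5.0000)/(27.1599−11.3778) = 0.0000. V = [p*·5.0000 + (1−p*)·5.0000]/1.38 = 3.6232. B = V − Δ·S = 3.6232.
(3,1): S=43.8062. Δ = (V_up−V_dn)/(S_up−S_dn) = (5.0000−5.0000)/(64.8332−27.1599) = 0.0000. V = [p*·5.0000 + (1−p*)·5.0000]/1.38 = 3.6232. B = V − Δ·S = 3.6232.
(3,2): S=104.5697. Δ = (V_up−V_dn)/(S_up−S_dn) = (0.0000−5.0000)/(154.7632−64.8332) = -0.0556. V = [p*·0.0000 + (1−p*)·5.0000]/1.38 = 0.4213. B = V − Δ·S = 6.2353.
(3,3): S=249.6180. Δ = (V_up−V_dn)/(S_up−S_dn) = (0.0000−0.0000)/(369.4346−154.7632) = 0.0000. V = [p*·0.0000 + (1−p*)·0.0000]/1.38 = 0.0000. B = V − Δ·S = 0.0000.
(2,0): S=29.5988. Δ = (V_up−V_dn)/(S_up−S_dn) = (3.6232−3.6232)/(43.8062−18.3513) = 0.0000. V = [p*·3.6232 + (1−p*)·3.6232]/1.38 = 2.6255. B = V − Δ·S = 2.6255.
(2,1): S=70.6552. Δ = (V_up−V_dn)/(S_up−S_dn) = (0.4213−3.6232)/(104.5697−43.8062) = -0.0527. V = [p*·0.4213 + (1−p*)·3.6232]/1.38 = 0.5751. B = V − Δ·S = 4.2982.
(2,2): S=168.6608. Δ = (V_up−V_dn)/(S_up−S_dn) = (0.0000−0.4213)/(249.6180−104.5697) = -0.0029. V = [p*·0.0000 + (1−p*)·0.4213]/1.38 = 0.0355. B = V − Δ·S = 0.5254.
(1,0): S=47.7400. Δ = (V_up−V_dn)/(S_up−S_dn) = (0.5751−2.6255)/(70.6552−29.5988) = -0.0499. V = [p*·0.5751 + (1−p*)·2.6255]/1.38 = 0.5895. B = V − Δ·S = 2.9737.
(1,1): S=113.9600. Δ = (V_up−V_dn)/(S_up−S_dn) = (0.0355−0.5751)/(168.6608−70.6552) = -0.0055. V = [p*·0.0355 + (1−p*)·0.5751]/1.38 = 0.0712. B = V − Δ·S = 0.6986.
(0,0): S=77.0000. Δ = (V_up−V_dn)/(S_up−S_dn) = (0.0712−0.5895)/(113.9600−47.7400) = -0.0078. V = [p*·0.0712 + (1−p*)·0.5895]/1.38 = 0.0953. B = V − Δ·S = 0.6979.
Verification: the root portfolio costs Δ(0,0)·S0 + B(0,0) = 0.0953, matching V0.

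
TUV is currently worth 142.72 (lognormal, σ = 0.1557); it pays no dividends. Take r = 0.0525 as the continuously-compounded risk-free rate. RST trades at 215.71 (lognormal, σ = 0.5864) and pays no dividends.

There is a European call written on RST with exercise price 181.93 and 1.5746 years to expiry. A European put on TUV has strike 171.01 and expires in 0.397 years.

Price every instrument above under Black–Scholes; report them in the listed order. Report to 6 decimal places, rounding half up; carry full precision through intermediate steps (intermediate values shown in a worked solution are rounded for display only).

price(RST call K=181.93) = 82.165600
price(TUV put K=171.01) = 25.089962

[RST call K=181.93]
σ√T = 0.5864·√1.5746 = 0.735833
d₁ = (ln(S/K) + (r+σ²/2)T) / (σ√T) = (ln(215.71/181.93) + (0.0525+0.5864²/2)·1.5746) / 0.735833 = (0.170313 + 0.353391) / 0.735833 = 0.711717
d₂ = d₁ − σ√T = 0.711717 − 0.735833 = -0.024116
e^{−rT} = 0.920658
N(d₁) = 0.761680,  N(d₂) = 0.490380
price = S·N(d₁) − K·e^{−rT}·N(d₂) = 164.301957 − 82.136357 = 82.165600
[TUV put K=171.01]
σ√T = 0.1557·√0.397 = 0.098103
d₁ = (ln(S/K) + (r+σ²/2)T) / (σ√T) = (ln(142.72/171.01) + (0.0525+0.1557²/2)·0.397) / 0.098103 = (-0.180837 + 0.025655) / 0.098103 = -1.581829
d₂ = d₁ − σ√T = -1.581829 − 0.098103 = -1.679932
e^{−rT} = 0.979373
N(−d₁) = 0.943156,  N(−d₂) = 0.953515
price = K·e^{−rT}·N(−d₂) − S·N(−d₁) = 159.697142 − 134.607180 = 25.089962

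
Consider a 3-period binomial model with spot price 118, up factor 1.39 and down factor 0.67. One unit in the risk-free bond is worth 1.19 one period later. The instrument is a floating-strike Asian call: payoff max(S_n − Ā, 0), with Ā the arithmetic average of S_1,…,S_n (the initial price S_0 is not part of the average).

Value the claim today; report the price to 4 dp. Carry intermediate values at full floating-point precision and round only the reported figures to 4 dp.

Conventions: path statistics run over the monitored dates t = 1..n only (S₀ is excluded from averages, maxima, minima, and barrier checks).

Risk-neutral up-probability p* = (R−d)/(u−d) = (1.19−0.67)/(1.39−0.67) = 0.7222; the claim prices as the p*-weighted sum of path payoffs discounted by R^3.
Enumerate all 2^3 = 8 price paths (U = up ×1.39, D = down ×0.67); each path with k up-moves has probability p*^k·(1−p*)^(3−k).
DDD: Ā=55.8401, payoff=0.0000, prob=0.021433
UDD: Ā=115.8473, payoff=0.0000, prob=0.055727
DUD: Ā=87.5273, payoff=0.0000, prob=0.055727
UUD: Ā=181.5865, payoff=0.0000, prob=0.144890
DDU: Ā=68.5529, payoff=5.0757, prob=0.055727
UDU: Ā=142.2217, payoff=10.5301, prob=0.144890
DUU: Ā=113.9017, payoff=38.8501, prob=0.144890
UUU: Ā=236.3036, payoff=80.5994, prob=0.376715
Price = Σ prob·payoff / R^3 = 37.800544 / 1.685159 = 22.4314

price = 22.4314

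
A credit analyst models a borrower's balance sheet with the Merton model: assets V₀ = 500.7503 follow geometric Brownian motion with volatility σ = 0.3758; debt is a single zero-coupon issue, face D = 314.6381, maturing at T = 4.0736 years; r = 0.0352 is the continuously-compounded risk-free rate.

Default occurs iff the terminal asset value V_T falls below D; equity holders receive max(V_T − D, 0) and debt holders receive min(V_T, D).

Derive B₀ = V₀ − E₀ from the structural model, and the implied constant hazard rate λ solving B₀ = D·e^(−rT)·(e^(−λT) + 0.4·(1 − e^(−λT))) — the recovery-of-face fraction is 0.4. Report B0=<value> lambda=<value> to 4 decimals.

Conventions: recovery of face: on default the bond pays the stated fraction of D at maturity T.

B0=240.4128 lambda=0.0538

Apply the equity-as-call identities (strike 314.6381, horizon 4.0736 years):
d₁ = [ln(V₀/D) + (r + σ²/2)T] / (σ√T)
   = [ln(500.7503/314.6381) + (0.0352 + 0.5·0.3758²)·4.0736] / (0.3758·√4.0736)
   = [0.464684 + 0.431039] / 0.758483 = 1.180941
d₂ = d₁ − σ√T = 1.180941 − 0.758483 = 0.422457
N(d₁) = 0.881187,  N(d₂) = 0.663654,  e^(−rT) = 0.866415
E₀ = V₀·N(d₁) − D·e^(−rT)·N(d₂)
   = 500.7503·0.881187 − 314.6381·0.866415·0.663654 = 260.337526
B₀ = V₀ − E₀ = 500.7503 − 260.337526 = 240.412774
e^(−λT) = (B₀·e^(rT)/D − 0.4)/(1 − 0.4) = (240.4128·1.154181/314.6381 − 0.4)/0.6 = 0.80316914
λ = −ln(0.80316914)/4.0736 = 0.053807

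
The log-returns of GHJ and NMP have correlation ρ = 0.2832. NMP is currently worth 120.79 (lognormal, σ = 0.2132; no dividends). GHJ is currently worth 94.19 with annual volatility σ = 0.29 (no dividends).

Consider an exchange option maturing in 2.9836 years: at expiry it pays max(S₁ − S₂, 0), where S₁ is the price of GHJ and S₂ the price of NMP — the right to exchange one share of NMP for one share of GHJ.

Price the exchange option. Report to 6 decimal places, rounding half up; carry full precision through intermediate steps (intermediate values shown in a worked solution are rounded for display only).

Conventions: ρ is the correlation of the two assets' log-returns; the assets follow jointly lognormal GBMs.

σ_eff = √(σ₁² + σ₂² − 2ρσ₁σ₂) = √(0.29² + 0.2132² − 2·0.2832·0.29·0.2132) = 0.307465
d₁ = (ln(S₁/S₂) + (q₂ − q₁ + σ_eff²/2)T) / (σ_eff√T) = (ln(94.19/120.79) + (0.0 − 0.0 + 0.047267)·2.9836) / 0.531088 = -0.202815
d₂ = d₁ − σ_eff√T = -0.202815 − 0.531088 = -0.733902
N(d₁) = 0.419640,  N(d₂) = 0.231504
V = S₁·e^{−q₁T}·N(d₁) − S₂·e^{−q₂T}·N(d₂) = 39.525887 − 27.963381 = 11.562506
Key observation: r never enters — measured in units of NMP, the claim is a call on S₁/S₂ struck at 1, so only the dividend yields and σ_eff matter.

exchange price = 11.562506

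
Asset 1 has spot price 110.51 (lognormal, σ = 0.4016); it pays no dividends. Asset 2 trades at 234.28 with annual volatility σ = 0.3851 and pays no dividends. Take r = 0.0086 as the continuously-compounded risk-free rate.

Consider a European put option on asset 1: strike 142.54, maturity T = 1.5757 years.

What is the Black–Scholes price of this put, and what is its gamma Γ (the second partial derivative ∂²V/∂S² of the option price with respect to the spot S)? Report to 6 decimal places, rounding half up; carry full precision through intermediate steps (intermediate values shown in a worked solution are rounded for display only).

σ√T = 0.4016·√1.5757 = 0.504116
d₁ = (ln(S/K) + (r+σ²/2)T) / (σ√T) = (ln(110.51/142.54) + (0.0086+0.4016²/2)·1.5757) / 0.504116 = (-0.254517 + 0.140617) / 0.504116 = -0.225938
d₂ = d₁ − σ√T = -0.225938 − 0.504116 = -0.730054
e^{−rT} = 0.986540
N(−d₁) = 0.589375,  N(−d₂) = 0.767322
Put price V = K·e^{−rT}·N(−d₂) − S·N(−d₁) = 107.901879 − 65.131868 = 42.770010
φ(d₁) = (1/√(2π))·e^{−d₁²/2} = 0.388888
Γ = φ(d₁) / (S·σ·√T) = 0.006981

price = 42.770010
Γ = 0.006981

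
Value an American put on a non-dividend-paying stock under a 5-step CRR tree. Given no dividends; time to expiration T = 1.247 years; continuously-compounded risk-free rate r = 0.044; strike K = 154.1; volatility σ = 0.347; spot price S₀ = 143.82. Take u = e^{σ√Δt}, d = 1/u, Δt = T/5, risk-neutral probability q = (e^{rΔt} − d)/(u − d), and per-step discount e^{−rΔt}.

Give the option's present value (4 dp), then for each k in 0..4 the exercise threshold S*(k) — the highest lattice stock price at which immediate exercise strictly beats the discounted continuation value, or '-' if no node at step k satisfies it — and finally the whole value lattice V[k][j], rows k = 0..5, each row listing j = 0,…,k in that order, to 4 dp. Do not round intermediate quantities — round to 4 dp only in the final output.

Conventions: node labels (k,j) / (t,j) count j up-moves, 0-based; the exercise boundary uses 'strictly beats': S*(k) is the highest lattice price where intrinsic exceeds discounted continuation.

Δt=0.24940, u=1.18921, d=0.84089, q=0.48846, disc=e^(-rΔt)=0.98909
k=5 terminal: V=max(K-S,0) → 93.6326 68.5854 33.1629 0.0000 0.0000 0.0000
k=4: j=0 S=71.9086 intr=82.1914 cont=80.5096 V=82.1914[EX]; j=1 S=101.6951 intr=52.4049 cont=50.7231 V=52.4049[EX]; j=2 S=143.8200 intr=10.2800 cont=16.7789 V=16.7789[hold]; j=3 S=203.3942 intr=0.0000 cont=0.0000 V=0.0000[hold]; j=4 S=287.6456 intr=0.0000 cont=0.0000 V=0.0000[hold]  S*(4)=101.6951
k=3: j=0 S=85.5146 intr=68.5854 cont=66.9036 V=68.5854[EX]; j=1 S=120.9371 intr=33.1629 cont=34.6209 V=34.6209[hold]; j=2 S=171.0326 intr=0.0000 cont=8.4894 V=8.4894[hold]; j=3 S=241.8790 intr=0.0000 cont=0.0000 V=0.0000[hold]  S*(3)=85.5146
k=2: j=0 S=101.6951 intr=52.4049 cont=51.4275 V=52.4049[EX]; j=1 S=143.8200 intr=10.2800 cont=21.6181 V=21.6181[hold]; j=2 S=203.3942 intr=0.0000 cont=4.2952 V=4.2952[hold]  S*(2)=101.6951
k=1: j=0 S=120.9371 intr=33.1629 cont=36.9589 V=36.9589[hold]; j=1 S=171.0326 intr=0.0000 cont=13.0129 V=13.0129[hold]  S*(1)=-
k=0: j=0 S=143.8200 intr=10.2800 cont=24.9865 V=24.9865[hold]  S*(0)=-

price = 24.9865
boundary = - - 101.6951 85.5146 101.6951
tree:
24.9865
36.9589 13.0129
52.4049 21.6181 4.2952
68.5854 34.6209 8.4894 0.0000
82.1914 52.4049 16.7789 0.0000 0.0000
93.6326 68.5854 33.1629 0.0000 0.0000 0.0000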